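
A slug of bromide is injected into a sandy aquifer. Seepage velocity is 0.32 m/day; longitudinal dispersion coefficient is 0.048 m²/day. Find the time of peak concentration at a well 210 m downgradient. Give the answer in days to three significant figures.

For the 1D instantaneous-source solution, setting ∂C/∂t = 0 at fixed x gives v²t² + 2Dt − x² = 0, so t = (√(D² + v²x²) − D)/v².
√(D² + v²x²) = √(0.048² + 0.32² × 210²) = 67.20; v² = 0.1024.
t = (67.20 − 0.048)/0.1024 = 656 days (vs. the pure-advection estimate x/v = 656 d).

656 days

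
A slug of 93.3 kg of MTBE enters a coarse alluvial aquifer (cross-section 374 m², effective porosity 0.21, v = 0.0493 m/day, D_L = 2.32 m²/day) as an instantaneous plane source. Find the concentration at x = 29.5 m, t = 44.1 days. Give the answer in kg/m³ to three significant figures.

0.00534 kg/m³

For an instantaneous plane source, C(x,t) = M/(n_e·A·√(4πDt)) · exp(−(x−vt)²/(4Dt)), with n_e·A the pore (flow) area.
Plume center vt = 0.0493 × 44.1 = 2.17413 m, so the well at 29.5 m is 27.32587 m downgradient of the peak.
√(4πDt) = 35.86 m, giving peak height M/(n_e·A·√(4πDt)) = 93.3/(0.21 × 374 × 35.86) = 0.03313 kg/m³.
(x−vt)²/(4Dt) = (27.32587)²/(4 × 2.32 × 44.1) = 1.825; exp(−1.825) = 0.1612.
C = 0.03313 × 0.1612 = 0.00534 kg/m³.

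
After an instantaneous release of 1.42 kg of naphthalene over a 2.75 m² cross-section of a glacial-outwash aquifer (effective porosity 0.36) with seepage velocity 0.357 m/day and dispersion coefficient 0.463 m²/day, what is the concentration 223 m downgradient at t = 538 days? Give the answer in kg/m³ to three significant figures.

For an instantaneous plane source, C(x,t) = M/(n_e·A·√(4πDt)) · exp(−(x−vt)²/(4Dt)), with n_e·A the pore (flow) area.
Plume center vt = 0.357 × 538 = 192.066 m, so the well at 223 m is 30.934 m downgradient of the peak.
√(4πDt) = 55.95 m, giving peak height M/(n_e·A·√(4πDt)) = 1.42/(0.36 × 2.75 × 55.95) = 0.02564 kg/m³.
(x−vt)²/(4Dt) = (30.934)²/(4 × 0.463 × 538) = 0.9604; exp(−0.9604) = 0.3827.
C = 0.02564 × 0.3827 = 0.00981 kg/m³.

0.00981 kg/m³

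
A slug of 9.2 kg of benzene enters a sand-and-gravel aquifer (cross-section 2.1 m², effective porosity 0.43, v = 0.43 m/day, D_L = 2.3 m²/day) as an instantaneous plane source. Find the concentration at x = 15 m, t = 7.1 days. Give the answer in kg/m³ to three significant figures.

0.0800 kg/m³

For an instantaneous plane source, C(x,t) = M/(n_e·A·√(4πDt)) · exp(−(x−vt)²/(4Dt)), with n_e·A the pore (flow) area.
Plume center vt = 0.43 × 7.1 = 3.053 m, so the well at 15 m is 11.947 m downgradient of the peak.
√(4πDt) = 14.33 m, giving peak height M/(n_e·A·√(4πDt)) = 9.2/(0.43 × 2.1 × 14.33) = 0.7110 kg/m³.
(x−vt)²/(4Dt) = (11.947)²/(4 × 2.3 × 7.1) = 2.185; exp(−2.185) = 0.1125.
C = 0.7110 × 0.1125 = 0.0800 kg/m³.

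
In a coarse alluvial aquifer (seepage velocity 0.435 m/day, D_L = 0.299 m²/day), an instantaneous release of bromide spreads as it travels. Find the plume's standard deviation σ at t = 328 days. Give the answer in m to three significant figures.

Dispersive spreading gives a Gaussian with σ² = 2Dt; advection only shifts the center.
σ = √(2 × 0.299 × 328) = 14.0 m.

14.0 m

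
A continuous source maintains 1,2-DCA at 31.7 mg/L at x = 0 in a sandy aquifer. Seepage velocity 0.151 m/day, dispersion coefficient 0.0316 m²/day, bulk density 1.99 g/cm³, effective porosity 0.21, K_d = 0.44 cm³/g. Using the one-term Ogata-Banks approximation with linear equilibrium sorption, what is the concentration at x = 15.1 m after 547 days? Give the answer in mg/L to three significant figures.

Retardation factor R = 1 + ρ_b·K_d/n = 1 + 1.99 × 0.44/0.21 = 5.170.
Sorption retards both mechanisms: v_R = v/R = 0.02921 m/day, D_R = D/R = 0.006112 m²/day.
v_R·t = 0.02921 × 547 = 15.97787 m; 2√(D_R t) = 3.657 m; argument = (15.1 − 15.97787)/3.657 = -0.2401.
C = C₀ × ½·erfc(-0.2401) = 31.7 × 0.6329 = 20.1 mg/L.

20.1 mg/L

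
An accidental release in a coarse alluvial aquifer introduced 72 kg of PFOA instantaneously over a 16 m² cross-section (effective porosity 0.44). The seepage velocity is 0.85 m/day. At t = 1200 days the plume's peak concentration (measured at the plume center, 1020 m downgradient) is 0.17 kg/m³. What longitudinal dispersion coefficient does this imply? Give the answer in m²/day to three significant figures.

At the plume center C_max = M/(n_e·A·√(4πDt)), so D = M²/(4πt·(n_e·A·C_max)²).
n_e·A·C_max = 0.44 × 16 × 0.17 = 1.197 kg/m.
D = 72²/(4π × 1200 × 1.197²) = 0.240 m²/day.

0.240 m²/day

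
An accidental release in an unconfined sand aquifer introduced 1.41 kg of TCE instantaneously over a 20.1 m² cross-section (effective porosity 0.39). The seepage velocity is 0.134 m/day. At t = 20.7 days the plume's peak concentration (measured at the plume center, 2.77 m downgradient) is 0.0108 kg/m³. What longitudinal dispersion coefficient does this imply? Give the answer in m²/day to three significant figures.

1.07 m²/day

At the plume center C_max = M/(n_e·A·√(4πDt)), so D = M²/(4πt·(n_e·A·C_max)²).
n_e·A·C_max = 0.39 × 20.1 × 0.0108 = 0.08466 kg/m.
D = 1.41²/(4π × 20.7 × 0.08466²) = 1.07 m²/day.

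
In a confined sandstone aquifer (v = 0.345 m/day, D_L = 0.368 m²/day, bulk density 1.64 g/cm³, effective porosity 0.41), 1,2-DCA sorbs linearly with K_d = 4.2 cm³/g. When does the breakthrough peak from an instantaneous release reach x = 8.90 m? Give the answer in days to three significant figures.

Retardation factor R = 1 + ρ_b·K_d/n = 1 + 1.64 × 4.2/0.41 = 17.80.
Sorption retards both mechanisms: v_R = v/R = 0.01938 m/day, D_R = D/R = 0.02067 m²/day.
Peak time from v_R²t² + 2D_R t − x² = 0: t = (√(D_R² + v_R²x²) − D_R)/v_R².
√(D_R² + v_R²x²) = √(0.02067² + 0.01938² × 8.90²) = 0.1737; v_R² = 0.0003756.
t = (0.1737 − 0.02067)/0.0003756 = 407 days.

407 days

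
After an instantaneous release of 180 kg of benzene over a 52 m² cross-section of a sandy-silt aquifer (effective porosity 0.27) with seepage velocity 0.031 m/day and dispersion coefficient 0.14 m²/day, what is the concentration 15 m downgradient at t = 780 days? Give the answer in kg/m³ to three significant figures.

For an instantaneous plane source, C(x,t) = M/(n_e·A·√(4πDt)) · exp(−(x−vt)²/(4Dt)), with n_e·A the pore (flow) area.
Plume center vt = 0.031 × 780 = 24.18 m, so the well at 15 m is 9.18 m upgradient of the peak.
√(4πDt) = 37.04 m, giving peak height M/(n_e·A·√(4πDt)) = 180/(0.27 × 52 × 37.04) = 0.3461 kg/m³.
(x−vt)²/(4Dt) = (-9.18)²/(4 × 0.14 × 780) = 0.1929; exp(−0.1929) = 0.8246.
C = 0.3461 × 0.8246 = 0.285 kg/m³.

0.285 kg/m³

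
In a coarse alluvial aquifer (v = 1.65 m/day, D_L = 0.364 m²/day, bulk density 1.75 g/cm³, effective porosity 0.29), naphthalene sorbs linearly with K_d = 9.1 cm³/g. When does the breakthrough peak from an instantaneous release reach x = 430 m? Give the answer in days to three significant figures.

Retardation factor R = 1 + ρ_b·K_d/n = 1 + 1.75 × 9.1/0.29 = 55.91.
Sorption retards both mechanisms: v_R = v/R = 0.02951 m/day, D_R = D/R = 0.006510 m²/day.
Peak time from v_R²t² + 2D_R t − x² = 0: t = (√(D_R² + v_R²x²) − D_R)/v_R².
√(D_R² + v_R²x²) = √(0.006510² + 0.02951² × 430²) = 12.69; v_R² = 0.0008708.
t = (12.69 − 0.006510)/0.0008708 = 14600 days.

14600 days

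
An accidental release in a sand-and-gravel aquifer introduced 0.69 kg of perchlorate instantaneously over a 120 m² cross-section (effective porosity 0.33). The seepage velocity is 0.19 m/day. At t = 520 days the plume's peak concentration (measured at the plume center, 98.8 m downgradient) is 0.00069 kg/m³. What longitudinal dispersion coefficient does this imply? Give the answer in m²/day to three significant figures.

At the plume center C_max = M/(n_e·A·√(4πDt)), so D = M²/(4πt·(n_e·A·C_max)²).
n_e·A·C_max = 0.33 × 120 × 0.00069 = 0.02732 kg/m.
D = 0.69²/(4π × 520 × 0.02732²) = 0.0976 m²/day.

0.0976 m²/day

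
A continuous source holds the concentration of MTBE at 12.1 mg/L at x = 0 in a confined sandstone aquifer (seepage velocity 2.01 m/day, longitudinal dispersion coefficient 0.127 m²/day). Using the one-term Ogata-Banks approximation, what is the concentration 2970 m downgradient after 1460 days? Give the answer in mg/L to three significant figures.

For a continuous step input, C/C₀ ≈ ½·erfc((x−vt)/(2√(Dt))).
vt = 2.01 × 1460 = 2934.6 m and 2√(Dt) = 2√(0.127 × 1460) = 27.23 m.
Argument (x−vt)/(2√(Dt)) = (2970 − 2934.6)/27.23 = 1.300; ½·erfc(1.300) = 0.03300.
C = 12.1 × 0.03300 = 0.399 mg/L.

0.399 mg/L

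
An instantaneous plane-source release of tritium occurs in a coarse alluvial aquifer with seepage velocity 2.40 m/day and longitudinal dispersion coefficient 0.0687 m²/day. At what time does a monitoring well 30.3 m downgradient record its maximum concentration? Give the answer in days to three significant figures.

For the 1D instantaneous-source solution, setting ∂C/∂t = 0 at fixed x gives v²t² + 2Dt − x² = 0, so t = (√(D² + v²x²) − D)/v².
√(D² + v²x²) = √(0.0687² + 2.40² × 30.3²) = 72.72; v² = 5.76.
t = (72.72 − 0.0687)/5.76 = 12.6 days (vs. the pure-advection estimate x/v = 12.6 d).

12.6 days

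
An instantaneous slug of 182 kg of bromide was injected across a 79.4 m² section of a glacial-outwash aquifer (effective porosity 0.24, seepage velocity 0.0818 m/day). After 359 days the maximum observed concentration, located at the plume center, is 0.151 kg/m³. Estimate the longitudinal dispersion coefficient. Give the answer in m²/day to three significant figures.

0.887 m²/day

At the plume center C_max = M/(n_e·A·√(4πDt)), so D = M²/(4πt·(n_e·A·C_max)²).
n_e·A·C_max = 0.24 × 79.4 × 0.151 = 2.877 kg/m.
D = 182²/(4π × 359 × 2.877²) = 0.887 m²/day.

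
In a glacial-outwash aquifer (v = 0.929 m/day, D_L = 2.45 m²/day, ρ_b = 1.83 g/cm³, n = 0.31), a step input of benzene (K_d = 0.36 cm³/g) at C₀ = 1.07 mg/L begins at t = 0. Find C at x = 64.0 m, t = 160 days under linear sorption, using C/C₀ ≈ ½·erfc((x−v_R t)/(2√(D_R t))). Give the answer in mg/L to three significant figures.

Retardation factor R = 1 + ρ_b·K_d/n = 1 + 1.83 × 0.36/0.31 = 3.125.
Sorption retards both mechanisms: v_R = v/R = 0.2973 m/day, D_R = D/R = 0.7840 m²/day.
v_R·t = 0.2973 × 160 = 47.568 m; 2√(D_R t) = 22.40 m; argument = (64.0 − 47.568)/22.40 = 0.7336.
C = C₀ × ½·erfc(0.7336) = 1.07 × 0.1498 = 0.160 mg/L.

0.160 mg/L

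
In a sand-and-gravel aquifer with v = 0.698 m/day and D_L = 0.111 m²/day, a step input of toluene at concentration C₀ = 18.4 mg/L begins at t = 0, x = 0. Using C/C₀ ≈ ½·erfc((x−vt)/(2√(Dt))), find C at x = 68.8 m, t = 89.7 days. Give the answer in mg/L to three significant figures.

For a continuous step input, C/C₀ ≈ ½·erfc((x−vt)/(2√(Dt))).
vt = 0.698 × 89.7 = 62.6106 m and 2√(Dt) = 2√(0.111 × 89.7) = 6.311 m.
Argument (x−vt)/(2√(Dt)) = (68.8 − 62.6106)/6.311 = 0.9807; ½·erfc(0.9807) = 0.08273.
C = 18.4 × 0.08273 = 1.52 mg/L.

1.52 mg/L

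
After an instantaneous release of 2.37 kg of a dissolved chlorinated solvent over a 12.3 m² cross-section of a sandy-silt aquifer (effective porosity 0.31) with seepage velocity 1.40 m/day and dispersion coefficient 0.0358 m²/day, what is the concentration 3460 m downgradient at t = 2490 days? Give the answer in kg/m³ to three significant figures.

For an instantaneous plane source, C(x,t) = M/(n_e·A·√(4πDt)) · exp(−(x−vt)²/(4Dt)), with n_e·A the pore (flow) area.
Plume center vt = 1.40 × 2490 = 3486 m, so the well at 3460 m is 26 m upgradient of the peak.
√(4πDt) = 33.47 m, giving peak height M/(n_e·A·√(4πDt)) = 2.37/(0.31 × 12.3 × 33.47) = 0.01857 kg/m³.
(x−vt)²/(4Dt) = (-26)²/(4 × 0.0358 × 2490) = 1.896; exp(−1.896) = 0.1502.
C = 0.01857 × 0.1502 = 0.00279 kg/m³.

0.00279 kg/m³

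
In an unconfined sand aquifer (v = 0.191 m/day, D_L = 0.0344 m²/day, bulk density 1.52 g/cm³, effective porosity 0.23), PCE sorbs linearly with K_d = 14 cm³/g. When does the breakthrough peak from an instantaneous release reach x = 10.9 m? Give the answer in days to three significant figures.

Retardation factor R = 1 + ρ_b·K_d/n = 1 + 1.52 × 14/0.23 = 93.52.
Sorption retards both mechanisms: v_R = v/R = 0.002042 m/day, D_R = D/R = 0.0003678 m²/day.
Peak time from v_R²t² + 2D_R t − x² = 0: t = (√(D_R² + v_R²x²) − D_R)/v_R².
√(D_R² + v_R²x²) = √(0.0003678² + 0.002042² × 10.9²) = 0.02226; v_R² = 4.170e-06.
t = (0.02226 − 0.0003678)/4.170e-06 = 5250 days.

5250 days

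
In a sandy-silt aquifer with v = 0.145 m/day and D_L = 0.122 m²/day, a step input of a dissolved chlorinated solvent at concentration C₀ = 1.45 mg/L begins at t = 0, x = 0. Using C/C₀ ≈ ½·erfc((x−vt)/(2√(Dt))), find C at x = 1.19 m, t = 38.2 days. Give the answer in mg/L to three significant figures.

For a continuous step input, C/C₀ ≈ ½·erfc((x−vt)/(2√(Dt))).
vt = 0.145 × 38.2 = 5.539 m and 2√(Dt) = 2√(0.122 × 38.2) = 4.318 m.
Argument (x−vt)/(2√(Dt)) = (1.19 − 5.539)/4.318 = -1.007; ½·erfc(-1.007) = 0.9228.
C = 1.45 × 0.9228 = 1.34 mg/L.

1.34 mg/L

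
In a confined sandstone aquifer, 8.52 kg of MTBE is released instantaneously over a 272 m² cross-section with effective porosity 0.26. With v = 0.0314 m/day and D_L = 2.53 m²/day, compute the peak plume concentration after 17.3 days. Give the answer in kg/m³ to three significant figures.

The peak of an instantaneous 1D plume sits at x = vt; there the Gaussian factor is 1 and C_max = M/(n_e·A·√(4πDt)), where n_e·A is the pore area the mass is dissolved in.
√(4πDt) = √(4π × 2.53 × 17.3) = 23.45 m, so C_max = 8.52/(0.26 × 272 × 23.45) = 0.00514 kg/m³.

0.00514 kg/m³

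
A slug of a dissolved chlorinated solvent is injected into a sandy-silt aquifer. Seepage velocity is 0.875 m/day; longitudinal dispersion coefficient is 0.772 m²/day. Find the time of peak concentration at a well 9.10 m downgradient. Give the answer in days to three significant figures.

For the 1D instantaneous-source solution, setting ∂C/∂t = 0 at fixed x gives v²t² + 2Dt − x² = 0, so t = (√(D² + v²x²) − D)/v².
√(D² + v²x²) = √(0.772² + 0.875² × 9.10²) = 8.000; v² = 0.765625.
t = (8.000 − 0.772)/0.765625 = 9.44 days (vs. the pure-advection estimate x/v = 10.4 d).

9.44 days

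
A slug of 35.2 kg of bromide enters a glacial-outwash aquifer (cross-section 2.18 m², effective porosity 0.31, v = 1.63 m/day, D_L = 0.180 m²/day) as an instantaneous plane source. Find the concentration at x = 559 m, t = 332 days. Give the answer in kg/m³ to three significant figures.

0.502 kg/m³

For an instantaneous plane source, C(x,t) = M/(n_e·A·√(4πDt)) · exp(−(x−vt)²/(4Dt)), with n_e·A the pore (flow) area.
Plume center vt = 1.63 × 332 = 541.16 m, so the well at 559 m is 17.84 m downgradient of the peak.
√(4πDt) = 27.40 m, giving peak height M/(n_e·A·√(4πDt)) = 35.2/(0.31 × 2.18 × 27.40) = 1.901 kg/m³.
(x−vt)²/(4Dt) = (17.84)²/(4 × 0.180 × 332) = 1.331; exp(−1.331) = 0.2642.
C = 1.901 × 0.2642 = 0.502 kg/m³.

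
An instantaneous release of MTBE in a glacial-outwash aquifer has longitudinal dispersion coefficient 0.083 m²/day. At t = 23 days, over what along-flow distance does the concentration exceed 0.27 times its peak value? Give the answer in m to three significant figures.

6.32 m

The plume is Gaussian with σ = √(2Dt) = √(2 × 0.083 × 23) = 1.954 m.
C/C_peak = exp(−Δx²/(2σ²)) = 0.27 ⇒ Δx = σ·√(−2 ln 0.27) = 1.954 × 1.618 = 3.162 m.
Width = 2Δx = 6.32 m.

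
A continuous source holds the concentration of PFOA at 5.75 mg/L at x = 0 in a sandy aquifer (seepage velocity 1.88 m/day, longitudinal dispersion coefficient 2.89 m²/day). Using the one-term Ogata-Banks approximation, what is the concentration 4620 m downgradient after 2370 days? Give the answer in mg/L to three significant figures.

For a continuous step input, C/C₀ ≈ ½·erfc((x−vt)/(2√(Dt))).
vt = 1.88 × 2370 = 4455.6 m and 2√(Dt) = 2√(2.89 × 2370) = 165.5 m.
Argument (x−vt)/(2√(Dt)) = (4620 − 4455.6)/165.5 = 0.9934; ½·erfc(0.9934) = 0.08003.
C = 5.75 × 0.08003 = 0.460 mg/L.

0.460 mg/L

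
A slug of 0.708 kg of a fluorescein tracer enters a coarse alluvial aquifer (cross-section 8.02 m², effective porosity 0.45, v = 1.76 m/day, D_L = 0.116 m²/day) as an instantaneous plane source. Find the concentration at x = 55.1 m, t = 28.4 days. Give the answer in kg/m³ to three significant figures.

0.00418 kg/m³

For an instantaneous plane source, C(x,t) = M/(n_e·A·√(4πDt)) · exp(−(x−vt)²/(4Dt)), with n_e·A the pore (flow) area.
Plume center vt = 1.76 × 28.4 = 49.984 m, so the well at 55.1 m is 5.116 m downgradient of the peak.
√(4πDt) = 6.434 m, giving peak height M/(n_e·A·√(4πDt)) = 0.708/(0.45 × 8.02 × 6.434) = 0.03049 kg/m³.
(x−vt)²/(4Dt) = (5.116)²/(4 × 0.116 × 28.4) = 1.986; exp(−1.986) = 0.1372.
C = 0.03049 × 0.1372 = 0.00418 kg/m³.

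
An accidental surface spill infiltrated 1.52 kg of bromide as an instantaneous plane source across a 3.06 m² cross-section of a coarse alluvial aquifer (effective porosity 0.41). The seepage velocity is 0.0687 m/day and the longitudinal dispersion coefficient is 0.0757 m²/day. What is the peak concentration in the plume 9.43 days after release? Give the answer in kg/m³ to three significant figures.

0.405 kg/m³

The peak of an instantaneous 1D plume sits at x = vt; there the Gaussian factor is 1 and C_max = M/(n_e·A·√(4πDt)), where n_e·A is the pore area the mass is dissolved in.
√(4πDt) = √(4π × 0.0757 × 9.43) = 2.995 m, so C_max = 1.52/(0.41 × 3.06 × 2.995) = 0.405 kg/m³.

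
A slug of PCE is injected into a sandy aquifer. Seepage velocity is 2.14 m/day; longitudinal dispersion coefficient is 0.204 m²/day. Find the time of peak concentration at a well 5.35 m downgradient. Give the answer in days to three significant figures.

For the 1D instantaneous-source solution, setting ∂C/∂t = 0 at fixed x gives v²t² + 2Dt − x² = 0, so t = (√(D² + v²x²) − D)/v².
√(D² + v²x²) = √(0.204² + 2.14² × 5.35²) = 11.45; v² = 4.5796.
t = (11.45 − 0.204)/4.5796 = 2.46 days (vs. the pure-advection estimate x/v = 2.50 d).

2.46 days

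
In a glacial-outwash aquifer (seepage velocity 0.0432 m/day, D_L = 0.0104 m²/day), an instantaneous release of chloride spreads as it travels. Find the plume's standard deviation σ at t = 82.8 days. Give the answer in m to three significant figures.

1.31 m

Dispersive spreading gives a Gaussian with σ² = 2Dt; advection only shifts the center.
σ = √(2 × 0.0104 × 82.8) = 1.31 m.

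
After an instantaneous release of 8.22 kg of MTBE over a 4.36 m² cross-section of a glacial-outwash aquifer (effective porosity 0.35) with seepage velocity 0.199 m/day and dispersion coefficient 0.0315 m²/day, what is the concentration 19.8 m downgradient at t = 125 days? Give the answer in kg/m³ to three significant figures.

0.149 kg/m³

For an instantaneous plane source, C(x,t) = M/(n_e·A·√(4πDt)) · exp(−(x−vt)²/(4Dt)), with n_e·A the pore (flow) area.
Plume center vt = 0.199 × 125 = 24.875 m, so the well at 19.8 m is 5.075 m upgradient of the peak.
√(4πDt) = 7.034 m, giving peak height M/(n_e·A·√(4πDt)) = 8.22/(0.35 × 4.36 × 7.034) = 0.7658 kg/m³.
(x−vt)²/(4Dt) = (-5.075)²/(4 × 0.0315 × 125) = 1.635; exp(−1.635) = 0.1950.
C = 0.7658 × 0.1950 = 0.149 kg/m³.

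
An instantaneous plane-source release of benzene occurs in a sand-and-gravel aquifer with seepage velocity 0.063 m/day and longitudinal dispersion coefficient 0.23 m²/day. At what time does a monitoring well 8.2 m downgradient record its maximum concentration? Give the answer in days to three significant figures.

For the 1D instantaneous-source solution, setting ∂C/∂t = 0 at fixed x gives v²t² + 2Dt − x² = 0, so t = (√(D² + v²x²) − D)/v².
√(D² + v²x²) = √(0.23² + 0.063² × 8.2²) = 0.5655; v² = 0.003969.
t = (0.5655 − 0.23)/0.003969 = 84.5 days (vs. the pure-advection estimate x/v = 130 d).

84.5 days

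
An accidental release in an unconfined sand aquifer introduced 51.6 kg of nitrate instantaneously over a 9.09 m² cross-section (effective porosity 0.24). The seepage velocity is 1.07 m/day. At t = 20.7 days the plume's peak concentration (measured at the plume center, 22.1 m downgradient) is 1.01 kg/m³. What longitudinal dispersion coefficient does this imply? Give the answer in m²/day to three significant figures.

2.11 m²/day

At the plume center C_max = M/(n_e·A·√(4πDt)), so D = M²/(4πt·(n_e·A·C_max)²).
n_e·A·C_max = 0.24 × 9.09 × 1.01 = 2.203 kg/m.
D = 51.6²/(4π × 20.7 × 2.203²) = 2.11 m²/day.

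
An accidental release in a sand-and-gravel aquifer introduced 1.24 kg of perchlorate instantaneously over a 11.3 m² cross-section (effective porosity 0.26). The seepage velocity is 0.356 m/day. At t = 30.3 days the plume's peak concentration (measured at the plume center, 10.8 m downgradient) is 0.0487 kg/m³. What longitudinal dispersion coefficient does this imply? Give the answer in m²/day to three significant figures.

At the plume center C_max = M/(n_e·A·√(4πDt)), so D = M²/(4πt·(n_e·A·C_max)²).
n_e·A·C_max = 0.26 × 11.3 × 0.0487 = 0.1431 kg/m.
D = 1.24²/(4π × 30.3 × 0.1431²) = 0.197 m²/day.

0.197 m²/day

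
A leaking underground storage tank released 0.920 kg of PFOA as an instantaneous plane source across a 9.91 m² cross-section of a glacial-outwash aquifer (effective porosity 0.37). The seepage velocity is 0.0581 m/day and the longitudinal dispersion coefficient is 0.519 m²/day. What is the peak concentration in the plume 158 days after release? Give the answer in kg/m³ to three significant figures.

0.00782 kg/m³

The peak of an instantaneous 1D plume sits at x = vt; there the Gaussian factor is 1 and C_max = M/(n_e·A·√(4πDt)), where n_e·A is the pore area the mass is dissolved in.
√(4πDt) = √(4π × 0.519 × 158) = 32.10 m, so C_max = 0.920/(0.37 × 9.91 × 32.10) = 0.00782 kg/m³.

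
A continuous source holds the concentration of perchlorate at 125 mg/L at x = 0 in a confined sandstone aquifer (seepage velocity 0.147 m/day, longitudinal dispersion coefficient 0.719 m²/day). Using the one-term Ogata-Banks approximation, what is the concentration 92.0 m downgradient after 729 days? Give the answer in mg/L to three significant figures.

For a continuous step input, C/C₀ ≈ ½·erfc((x−vt)/(2√(Dt))).
vt = 0.147 × 729 = 107.163 m and 2√(Dt) = 2√(0.719 × 729) = 45.79 m.
Argument (x−vt)/(2√(Dt)) = (92.0 − 107.163)/45.79 = -0.3311; ½·erfc(-0.3311) = 0.6802.
C = 125 × 0.6802 = 85.0 mg/L.

85.0 mg/L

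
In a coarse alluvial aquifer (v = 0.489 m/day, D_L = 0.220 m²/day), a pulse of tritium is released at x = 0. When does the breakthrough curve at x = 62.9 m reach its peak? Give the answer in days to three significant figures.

128 days

For the 1D instantaneous-source solution, setting ∂C/∂t = 0 at fixed x gives v²t² + 2Dt − x² = 0, so t = (√(D² + v²x²) − D)/v².
√(D² + v²x²) = √(0.220² + 0.489² × 62.9²) = 30.76; v² = 0.239121.
t = (30.76 − 0.220)/0.239121 = 128 days (vs. the pure-advection estimate x/v = 129 d).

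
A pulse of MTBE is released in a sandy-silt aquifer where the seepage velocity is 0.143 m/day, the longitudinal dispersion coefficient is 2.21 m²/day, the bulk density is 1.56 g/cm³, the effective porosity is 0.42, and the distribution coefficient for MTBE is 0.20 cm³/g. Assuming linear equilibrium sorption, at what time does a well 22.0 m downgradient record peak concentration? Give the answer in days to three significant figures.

Retardation factor R = 1 + ρ_b·K_d/n = 1 + 1.56 × 0.20/0.42 = 1.743.
Sorption retards both mechanisms: v_R = v/R = 0.08204 m/day, D_R = D/R = 1.268 m²/day.
Peak time from v_R²t² + 2D_R t − x² = 0: t = (√(D_R² + v_R²x²) − D_R)/v_R².
√(D_R² + v_R²x²) = √(1.268² + 0.08204² × 22.0²) = 2.206; v_R² = 0.006731.
t = (2.206 − 1.268)/0.006731 = 139 days.

139 days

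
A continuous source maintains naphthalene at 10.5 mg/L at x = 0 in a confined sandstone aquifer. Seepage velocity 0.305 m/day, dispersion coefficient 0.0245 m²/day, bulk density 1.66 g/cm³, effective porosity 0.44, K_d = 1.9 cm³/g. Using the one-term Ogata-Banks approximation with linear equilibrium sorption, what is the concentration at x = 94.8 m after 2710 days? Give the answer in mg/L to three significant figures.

9.91 mg/L

Retardation factor R = 1 + ρ_b·K_d/n = 1 + 1.66 × 1.9/0.44 = 8.168.
Sorption retards both mechanisms: v_R = v/R = 0.03734 m/day, D_R = D/R = 0.003000 m²/day.
v_R·t = 0.03734 × 2710 = 101.1914 m; 2√(D_R t) = 5.703 m; argument = (94.8 − 101.1914)/5.703 = -1.121.
C = C₀ × ½·erfc(-1.121) = 10.5 × 0.9436 = 9.91 mg/L.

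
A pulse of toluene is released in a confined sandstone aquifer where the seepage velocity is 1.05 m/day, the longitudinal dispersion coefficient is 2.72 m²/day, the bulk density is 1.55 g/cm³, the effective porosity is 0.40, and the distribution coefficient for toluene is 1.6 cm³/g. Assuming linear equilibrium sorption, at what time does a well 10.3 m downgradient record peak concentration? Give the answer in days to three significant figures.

55.1 days

Retardation factor R = 1 + ρ_b·K_d/n = 1 + 1.55 × 1.6/0.40 = 7.200.
Sorption retards both mechanisms: v_R = v/R = 0.1458 m/day, D_R = D/R = 0.3778 m²/day.
Peak time from v_R²t² + 2D_R t − x² = 0: t = (√(D_R² + v_R²x²) − D_R)/v_R².
√(D_R² + v_R²x²) = √(0.3778² + 0.1458² × 10.3²) = 1.549; v_R² = 0.02126.
t = (1.549 − 0.3778)/0.02126 = 55.1 days.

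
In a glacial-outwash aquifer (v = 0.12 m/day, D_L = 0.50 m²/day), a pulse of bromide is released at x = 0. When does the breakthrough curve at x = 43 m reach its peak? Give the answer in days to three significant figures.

325 days

For the 1D instantaneous-source solution, setting ∂C/∂t = 0 at fixed x gives v²t² + 2Dt − x² = 0, so t = (√(D² + v²x²) − D)/v².
√(D² + v²x²) = √(0.50² + 0.12² × 43²) = 5.184; v² = 0.0144.
t = (5.184 − 0.50)/0.0144 = 325 days (vs. the pure-advection estimate x/v = 358 d).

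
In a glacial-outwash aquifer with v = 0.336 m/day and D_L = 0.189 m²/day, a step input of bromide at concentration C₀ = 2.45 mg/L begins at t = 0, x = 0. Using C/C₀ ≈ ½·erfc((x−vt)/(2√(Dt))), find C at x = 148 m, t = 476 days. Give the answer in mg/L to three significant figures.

1.99 mg/L

For a continuous step input, C/C₀ ≈ ½·erfc((x−vt)/(2√(Dt))).
vt = 0.336 × 476 = 159.936 m and 2√(Dt) = 2√(0.189 × 476) = 18.97 m.
Argument (x−vt)/(2√(Dt)) = (148 − 159.936)/18.97 = -0.6292; ½·erfc(-0.6292) = 0.8132.
C = 2.45 × 0.8132 = 1.99 mg/L.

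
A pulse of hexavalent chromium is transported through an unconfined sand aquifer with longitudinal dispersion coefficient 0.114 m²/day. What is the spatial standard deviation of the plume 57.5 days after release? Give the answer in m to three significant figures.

3.62 m

Dispersive spreading gives a Gaussian with σ² = 2Dt; advection only shifts the center.
σ = √(2 × 0.114 × 57.5) = 3.62 m.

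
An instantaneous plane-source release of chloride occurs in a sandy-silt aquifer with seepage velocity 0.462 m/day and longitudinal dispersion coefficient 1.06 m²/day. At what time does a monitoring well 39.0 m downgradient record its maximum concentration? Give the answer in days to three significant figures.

79.6 days

For the 1D instantaneous-source solution, setting ∂C/∂t = 0 at fixed x gives v²t² + 2Dt − x² = 0, so t = (√(D² + v²x²) − D)/v².
√(D² + v²x²) = √(1.06² + 0.462² × 39.0²) = 18.05; v² = 0.213444.
t = (18.05 − 1.06)/0.213444 = 79.6 days (vs. the pure-advection estimate x/v = 84.4 d).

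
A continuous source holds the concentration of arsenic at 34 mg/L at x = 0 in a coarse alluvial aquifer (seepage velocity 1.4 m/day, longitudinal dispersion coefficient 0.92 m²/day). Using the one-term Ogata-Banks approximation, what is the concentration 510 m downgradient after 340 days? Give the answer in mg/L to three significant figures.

For a continuous step input, C/C₀ ≈ ½·erfc((x−vt)/(2√(Dt))).
vt = 1.4 × 340 = 476 m and 2√(Dt) = 2√(0.92 × 340) = 35.37 m.
Argument (x−vt)/(2√(Dt)) = (510 − 476)/35.37 = 0.9613; ½·erfc(0.9613) = 0.08700.
C = 34 × 0.08700 = 2.96 mg/L.

2.96 mg/L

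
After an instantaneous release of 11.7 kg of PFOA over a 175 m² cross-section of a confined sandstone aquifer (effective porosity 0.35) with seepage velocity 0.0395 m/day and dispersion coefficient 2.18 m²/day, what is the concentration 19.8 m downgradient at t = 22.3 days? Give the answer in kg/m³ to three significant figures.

0.00123 kg/m³

For an instantaneous plane source, C(x,t) = M/(n_e·A·√(4πDt)) · exp(−(x−vt)²/(4Dt)), with n_e·A the pore (flow) area.
Plume center vt = 0.0395 × 22.3 = 0.88085 m, so the well at 19.8 m is 18.91915 m downgradient of the peak.
√(4πDt) = 24.72 m, giving peak height M/(n_e·A·√(4πDt)) = 11.7/(0.35 × 175 × 24.72) = 0.007727 kg/m³.
(x−vt)²/(4Dt) = (18.91915)²/(4 × 2.18 × 22.3) = 1.841; exp(−1.841) = 0.1587.
C = 0.007727 × 0.1587 = 0.00123 kg/m³.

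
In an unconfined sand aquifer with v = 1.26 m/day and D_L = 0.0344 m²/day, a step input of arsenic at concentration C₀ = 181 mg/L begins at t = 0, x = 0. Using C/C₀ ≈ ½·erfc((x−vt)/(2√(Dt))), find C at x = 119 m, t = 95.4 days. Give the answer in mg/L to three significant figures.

For a continuous step input, C/C₀ ≈ ½·erfc((x−vt)/(2√(Dt))).
vt = 1.26 × 95.4 = 120.204 m and 2√(Dt) = 2√(0.0344 × 95.4) = 3.623 m.
Argument (x−vt)/(2√(Dt)) = (119 − 120.204)/3.623 = -0.3323; ½·erfc(-0.3323) = 0.6808.
C = 181 × 0.6808 = 123 mg/L.

123 mg/L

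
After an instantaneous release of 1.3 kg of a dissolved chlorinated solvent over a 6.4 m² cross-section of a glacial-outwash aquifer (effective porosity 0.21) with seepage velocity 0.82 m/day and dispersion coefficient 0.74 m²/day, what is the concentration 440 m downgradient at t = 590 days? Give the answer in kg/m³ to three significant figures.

0.00435 kg/m³

For an instantaneous plane source, C(x,t) = M/(n_e·A·√(4πDt)) · exp(−(x−vt)²/(4Dt)), with n_e·A the pore (flow) area.
Plume center vt = 0.82 × 590 = 483.8 m, so the well at 440 m is 43.8 m upgradient of the peak.
√(4πDt) = 74.07 m, giving peak height M/(n_e·A·√(4πDt)) = 1.3/(0.21 × 6.4 × 74.07) = 0.01306 kg/m³.
(x−vt)²/(4Dt) = (-43.8)²/(4 × 0.74 × 590) = 1.099; exp(−1.099) = 0.3332.
C = 0.01306 × 0.3332 = 0.00435 kg/m³.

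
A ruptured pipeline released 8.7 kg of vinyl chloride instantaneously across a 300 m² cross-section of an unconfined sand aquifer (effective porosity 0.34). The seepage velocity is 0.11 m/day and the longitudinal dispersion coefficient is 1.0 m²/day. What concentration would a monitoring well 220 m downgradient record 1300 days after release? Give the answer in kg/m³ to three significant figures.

0.000213 kg/m³

For an instantaneous plane source, C(x,t) = M/(n_e·A·√(4πDt)) · exp(−(x−vt)²/(4Dt)), with n_e·A the pore (flow) area.
Plume center vt = 0.11 × 1300 = 143 m, so the well at 220 m is 77 m downgradient of the peak.
√(4πDt) = 127.8 m, giving peak height M/(n_e·A·√(4πDt)) = 8.7/(0.34 × 300 × 127.8) = 0.0006674 kg/m³.
(x−vt)²/(4Dt) = (77)²/(4 × 1.0 × 1300) = 1.140; exp(−1.140) = 0.3198.
C = 0.0006674 × 0.3198 = 0.000213 kg/m³.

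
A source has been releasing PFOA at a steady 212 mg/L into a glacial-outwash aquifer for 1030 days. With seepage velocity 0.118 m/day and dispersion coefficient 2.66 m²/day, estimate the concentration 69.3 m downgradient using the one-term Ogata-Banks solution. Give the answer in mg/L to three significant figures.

For a continuous step input, C/C₀ ≈ ½·erfc((x−vt)/(2√(Dt))).
vt = 0.118 × 1030 = 121.54 m and 2√(Dt) = 2√(2.66 × 1030) = 104.7 m.
Argument (x−vt)/(2√(Dt)) = (69.3 − 121.54)/104.7 = -0.4989; ½·erfc(-0.4989) = 0.7598.
C = 212 × 0.7598 = 161 mg/L.

161 mg/L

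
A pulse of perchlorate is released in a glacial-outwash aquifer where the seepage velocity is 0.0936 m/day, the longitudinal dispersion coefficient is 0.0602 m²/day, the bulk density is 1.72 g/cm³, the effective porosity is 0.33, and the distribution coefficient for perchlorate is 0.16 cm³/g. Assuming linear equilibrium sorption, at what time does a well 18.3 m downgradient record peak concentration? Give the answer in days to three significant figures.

346 days

Retardation factor R = 1 + ρ_b·K_d/n = 1 + 1.72 × 0.16/0.33 = 1.834.
Sorption retards both mechanisms: v_R = v/R = 0.05104 m/day, D_R = D/R = 0.03282 m²/day.
Peak time from v_R²t² + 2D_R t − x² = 0: t = (√(D_R² + v_R²x²) − D_R)/v_R².
√(D_R² + v_R²x²) = √(0.03282² + 0.05104² × 18.3²) = 0.9346; v_R² = 0.002605.
t = (0.9346 − 0.03282)/0.002605 = 346 days.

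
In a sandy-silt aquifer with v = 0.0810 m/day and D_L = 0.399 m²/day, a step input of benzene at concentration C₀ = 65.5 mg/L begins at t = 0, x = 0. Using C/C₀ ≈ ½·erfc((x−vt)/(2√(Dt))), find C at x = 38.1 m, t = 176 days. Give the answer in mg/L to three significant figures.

For a continuous step input, C/C₀ ≈ ½·erfc((x−vt)/(2√(Dt))).
vt = 0.0810 × 176 = 14.256 m and 2√(Dt) = 2√(0.399 × 176) = 16.76 m.
Argument (x−vt)/(2√(Dt)) = (38.1 − 14.256)/16.76 = 1.423; ½·erfc(1.423) = 0.02209.
C = 65.5 × 0.02209 = 1.45 mg/L.

1.45 mg/L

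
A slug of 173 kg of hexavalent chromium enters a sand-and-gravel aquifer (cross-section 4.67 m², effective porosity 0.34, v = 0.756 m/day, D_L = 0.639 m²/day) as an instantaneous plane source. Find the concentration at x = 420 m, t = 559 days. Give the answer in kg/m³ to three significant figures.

For an instantaneous plane source, C(x,t) = M/(n_e·A·√(4πDt)) · exp(−(x−vt)²/(4Dt)), with n_e·A the pore (flow) area.
Plume center vt = 0.756 × 559 = 422.604 m, so the well at 420 m is 2.604 m upgradient of the peak.
√(4πDt) = 67.00 m, giving peak height M/(n_e·A·√(4πDt)) = 173/(0.34 × 4.67 × 67.00) = 1.626 kg/m³.
(x−vt)²/(4Dt) = (-2.604)²/(4 × 0.639 × 559) = 0.004746; exp(−0.004746) = 0.9953.
C = 1.626 × 0.9953 = 1.62 kg/m³.

1.62 kg/m³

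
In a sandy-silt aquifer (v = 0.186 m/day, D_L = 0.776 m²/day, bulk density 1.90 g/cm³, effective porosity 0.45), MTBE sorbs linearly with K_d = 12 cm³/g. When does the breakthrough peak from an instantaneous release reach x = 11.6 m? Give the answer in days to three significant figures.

Retardation factor R = 1 + ρ_b·K_d/n = 1 + 1.90 × 12/0.45 = 51.67.
Sorption retards both mechanisms: v_R = v/R = 0.003600 m/day, D_R = D/R = 0.01502 m²/day.
Peak time from v_R²t² + 2D_R t − x² = 0: t = (√(D_R² + v_R²x²) − D_R)/v_R².
√(D_R² + v_R²x²) = √(0.01502² + 0.003600² × 11.6²) = 0.04438; v_R² = 1.296e-05.
t = (0.04438 − 0.01502)/1.296e-05 = 2270 days.

2270 days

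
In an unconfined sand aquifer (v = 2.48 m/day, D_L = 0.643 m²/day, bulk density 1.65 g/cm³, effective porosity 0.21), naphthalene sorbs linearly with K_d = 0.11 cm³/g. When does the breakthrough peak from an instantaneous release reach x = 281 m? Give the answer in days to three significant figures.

211 days

Retardation factor R = 1 + ρ_b·K_d/n = 1 + 1.65 × 0.11/0.21 = 1.864.
Sorption retards both mechanisms: v_R = v/R = 1.330 m/day, D_R = D/R = 0.3450 m²/day.
Peak time from v_R²t² + 2D_R t − x² = 0: t = (√(D_R² + v_R²x²) − D_R)/v_R².
√(D_R² + v_R²x²) = √(0.3450² + 1.330² × 281²) = 373.7; v_R² = 1.769.
t = (373.7 − 0.3450)/1.769 = 211 days.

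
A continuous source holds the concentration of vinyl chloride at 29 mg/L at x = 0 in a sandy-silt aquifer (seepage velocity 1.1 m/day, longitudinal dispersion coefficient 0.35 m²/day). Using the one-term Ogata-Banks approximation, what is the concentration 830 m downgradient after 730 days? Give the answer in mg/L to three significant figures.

For a continuous step input, C/C₀ ≈ ½·erfc((x−vt)/(2√(Dt))).
vt = 1.1 × 730 = 803 m and 2√(Dt) = 2√(0.35 × 730) = 31.97 m.
Argument (x−vt)/(2√(Dt)) = (830 − 803)/31.97 = 0.8445; ½·erfc(0.8445) = 0.1162.
C = 29 × 0.1162 = 3.37 mg/L.

3.37 mg/L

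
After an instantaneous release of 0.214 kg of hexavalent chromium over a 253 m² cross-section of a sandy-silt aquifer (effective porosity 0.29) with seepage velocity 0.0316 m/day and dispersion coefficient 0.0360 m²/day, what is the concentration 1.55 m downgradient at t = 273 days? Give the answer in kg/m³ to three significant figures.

For an instantaneous plane source, C(x,t) = M/(n_e·A·√(4πDt)) · exp(−(x−vt)²/(4Dt)), with n_e·A the pore (flow) area.
Plume center vt = 0.0316 × 273 = 8.6268 m, so the well at 1.55 m is 7.0768 m upgradient of the peak.
√(4πDt) = 11.11 m, giving peak height M/(n_e·A·√(4πDt)) = 0.214/(0.29 × 253 × 11.11) = 0.0002625 kg/m³.
(x−vt)²/(4Dt) = (-7.0768)²/(4 × 0.0360 × 273) = 1.274; exp(−1.274) = 0.2797.
C = 0.0002625 × 0.2797 = 7.34e-05 kg/m³.

7.34e-05 kg/m³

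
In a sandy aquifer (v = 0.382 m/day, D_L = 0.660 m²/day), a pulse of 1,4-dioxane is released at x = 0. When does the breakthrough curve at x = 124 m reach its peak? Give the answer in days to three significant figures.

For the 1D instantaneous-source solution, setting ∂C/∂t = 0 at fixed x gives v²t² + 2Dt − x² = 0, so t = (√(D² + v²x²) − D)/v².
√(D² + v²x²) = √(0.660² + 0.382² × 124²) = 47.37; v² = 0.145924.
t = (47.37 − 0.660)/0.145924 = 320 days (vs. the pure-advection estimate x/v = 325 d).

320 days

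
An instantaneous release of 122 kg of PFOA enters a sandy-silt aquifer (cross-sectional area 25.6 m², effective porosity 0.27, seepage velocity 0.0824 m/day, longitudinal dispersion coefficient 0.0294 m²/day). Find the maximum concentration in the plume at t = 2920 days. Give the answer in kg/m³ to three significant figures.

The peak of an instantaneous 1D plume sits at x = vt; there the Gaussian factor is 1 and C_max = M/(n_e·A·√(4πDt)), where n_e·A is the pore area the mass is dissolved in.
√(4πDt) = √(4π × 0.0294 × 2920) = 32.85 m, so C_max = 122/(0.27 × 25.6 × 32.85) = 0.537 kg/m³.

0.537 kg/m³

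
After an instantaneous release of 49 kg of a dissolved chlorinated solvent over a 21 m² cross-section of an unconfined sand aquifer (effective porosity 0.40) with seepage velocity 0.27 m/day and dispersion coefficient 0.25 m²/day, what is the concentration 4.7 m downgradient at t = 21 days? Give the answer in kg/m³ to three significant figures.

0.687 kg/m³

For an instantaneous plane source, C(x,t) = M/(n_e·A·√(4πDt)) · exp(−(x−vt)²/(4Dt)), with n_e·A the pore (flow) area.
Plume center vt = 0.27 × 21 = 5.67 m, so the well at 4.7 m is 0.97 m upgradient of the peak.
√(4πDt) = 8.122 m, giving peak height M/(n_e·A·√(4πDt)) = 49/(0.40 × 21 × 8.122) = 0.7182 kg/m³.
(x−vt)²/(4Dt) = (-0.97)²/(4 × 0.25 × 21) = 0.04480; exp(−0.04480) = 0.9562.
C = 0.7182 × 0.9562 = 0.687 kg/m³.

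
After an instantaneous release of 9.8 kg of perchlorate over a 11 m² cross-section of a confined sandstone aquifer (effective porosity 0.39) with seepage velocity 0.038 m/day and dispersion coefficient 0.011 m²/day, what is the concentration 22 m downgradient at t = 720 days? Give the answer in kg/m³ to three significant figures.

For an instantaneous plane source, C(x,t) = M/(n_e·A·√(4πDt)) · exp(−(x−vt)²/(4Dt)), with n_e·A the pore (flow) area.
Plume center vt = 0.038 × 720 = 27.36 m, so the well at 22 m is 5.36 m upgradient of the peak.
√(4πDt) = 9.976 m, giving peak height M/(n_e·A·√(4πDt)) = 9.8/(0.39 × 11 × 9.976) = 0.2290 kg/m³.
(x−vt)²/(4Dt) = (-5.36)²/(4 × 0.011 × 720) = 0.9069; exp(−0.9069) = 0.4038.
C = 0.2290 × 0.4038 = 0.0925 kg/m³.

0.0925 kg/m³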